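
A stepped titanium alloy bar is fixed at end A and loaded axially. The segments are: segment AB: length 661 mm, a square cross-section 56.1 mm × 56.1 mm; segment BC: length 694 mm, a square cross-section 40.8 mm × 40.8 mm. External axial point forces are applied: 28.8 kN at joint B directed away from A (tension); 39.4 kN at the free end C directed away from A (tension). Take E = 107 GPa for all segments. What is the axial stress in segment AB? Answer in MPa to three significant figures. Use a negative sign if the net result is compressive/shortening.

21.7 MPa

Internal axial forces (sectioning from the free end, tension +): N_BC = 39.4 kN, N_AB = 68.2 kN.
A_AB = 3147 mm².
σ_AB = N_AB/A_AB = 68200/3147 = 21.67 MPa.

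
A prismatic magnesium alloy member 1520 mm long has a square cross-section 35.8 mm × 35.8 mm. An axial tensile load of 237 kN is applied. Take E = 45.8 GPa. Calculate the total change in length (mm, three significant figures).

A = 1282 mm².
δ_mech = NL/(AE) = 237000·1520/(1282·45800) = 6.137 mm.

6.14 mm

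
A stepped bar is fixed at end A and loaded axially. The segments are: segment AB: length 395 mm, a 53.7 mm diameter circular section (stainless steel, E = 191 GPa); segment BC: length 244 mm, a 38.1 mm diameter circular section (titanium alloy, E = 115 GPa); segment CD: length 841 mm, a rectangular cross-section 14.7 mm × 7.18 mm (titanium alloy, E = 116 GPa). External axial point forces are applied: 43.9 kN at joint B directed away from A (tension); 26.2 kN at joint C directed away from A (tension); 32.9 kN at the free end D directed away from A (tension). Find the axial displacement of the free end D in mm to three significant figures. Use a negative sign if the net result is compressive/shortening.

2.46 mm

Internal axial forces (sectioning from the free end, tension +): N_CD = 32.9 kN, N_BC = 59.1 kN, N_AB = 103 kN.
A_AB = 2265 mm².
A_BC = 1140 mm².
A_CD = 105.5 mm².
δ_AB = 103000·395/(2265·191000) = 0.09405 mm
δ_BC = 59100·244/(1140·115000) = 0.11 mm
δ_CD = 32900·841/(105.5·116000) = 2.26 mm
δ = Σδ_i = 2.464 mm.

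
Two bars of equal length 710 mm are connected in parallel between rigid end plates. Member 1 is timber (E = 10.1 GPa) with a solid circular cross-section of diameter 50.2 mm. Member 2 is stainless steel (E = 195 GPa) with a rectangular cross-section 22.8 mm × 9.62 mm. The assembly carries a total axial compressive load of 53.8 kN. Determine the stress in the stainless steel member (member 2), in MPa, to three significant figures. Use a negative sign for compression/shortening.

A_1 = 1979 mm².
A_2 = 219.3 mm².
Equal strain + equilibrium ⇒ each member carries load in proportion to AE: A₁E₁ = 19990000 N, A₂E₂ = 42770000 N, ΣAE = 62760000 N.
σ₂ = P·E₂/ΣAE = -53800·195000/62760000 = -167.2 MPa.

-167 MPa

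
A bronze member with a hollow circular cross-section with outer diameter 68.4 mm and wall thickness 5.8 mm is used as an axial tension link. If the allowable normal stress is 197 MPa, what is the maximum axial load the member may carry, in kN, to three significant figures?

225 kN

A = 1141 mm².
P_max = σ_allow · A = 197 · 1141 = 224700 N = 224.7 kN.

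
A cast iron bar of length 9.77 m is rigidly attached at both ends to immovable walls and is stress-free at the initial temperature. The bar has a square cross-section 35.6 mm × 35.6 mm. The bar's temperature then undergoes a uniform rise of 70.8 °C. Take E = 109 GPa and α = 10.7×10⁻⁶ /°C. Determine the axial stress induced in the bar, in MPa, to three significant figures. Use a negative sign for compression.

-82.6 MPa

Free thermal expansion αLΔT = 10.7e-6 · 9770 · 70.8 = 7.401 mm.
The walls impose strain ε = −(7.401)/9770 = -7.5756e-04; σ = Eε = 109000 · -7.5756e-04 = -82.57 MPa.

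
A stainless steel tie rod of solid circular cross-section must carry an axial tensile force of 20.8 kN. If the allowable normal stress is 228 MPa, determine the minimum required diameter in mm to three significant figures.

10.8 mm

Required area A ≥ P/σ_allow = 20800/228 = 91.23 mm².
For a solid circular section, d ≥ √(4A/π) = 10.78 mm.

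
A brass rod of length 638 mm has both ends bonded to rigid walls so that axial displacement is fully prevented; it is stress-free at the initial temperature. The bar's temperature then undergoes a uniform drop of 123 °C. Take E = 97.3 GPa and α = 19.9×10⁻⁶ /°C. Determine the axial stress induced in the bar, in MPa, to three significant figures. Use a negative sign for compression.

238 MPa

Free thermal expansion αLΔT = 19.9e-6 · 638 · -123 = -1.562 mm.
The walls impose strain ε = −(-1.562)/638 = 2.4477e-03; σ = Eε = 97300 · 2.4477e-03 = 238.2 MPa.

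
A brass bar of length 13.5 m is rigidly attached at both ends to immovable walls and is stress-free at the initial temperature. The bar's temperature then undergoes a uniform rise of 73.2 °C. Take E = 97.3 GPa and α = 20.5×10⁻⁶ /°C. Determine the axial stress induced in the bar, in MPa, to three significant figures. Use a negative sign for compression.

-146 MPa

Free thermal expansion αLΔT = 20.5e-6 · 13500 · 73.2 = 20.26 mm.
The walls impose strain ε = −(20.26)/13500 = -1.5006e-03; σ = Eε = 97300 · -1.5006e-03 = -146 MPa.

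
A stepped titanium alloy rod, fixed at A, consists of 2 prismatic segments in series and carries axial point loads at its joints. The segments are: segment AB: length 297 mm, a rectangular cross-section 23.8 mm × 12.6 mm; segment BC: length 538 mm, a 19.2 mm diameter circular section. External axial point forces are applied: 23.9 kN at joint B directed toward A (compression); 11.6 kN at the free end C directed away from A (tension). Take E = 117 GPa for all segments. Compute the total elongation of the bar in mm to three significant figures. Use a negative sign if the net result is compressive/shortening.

0.0801 mm

Internal axial forces (sectioning from the free end, tension +): N_BC = 11.6 kN, N_AB = -12.3 kN.
A_AB = 299.9 mm².
A_BC = 289.5 mm².
δ_AB = -12300·297/(299.9·117000) = -0.1041 mm
δ_BC = 11600·538/(289.5·117000) = 0.1842 mm
δ = Σδ_i = 0.08011 mm.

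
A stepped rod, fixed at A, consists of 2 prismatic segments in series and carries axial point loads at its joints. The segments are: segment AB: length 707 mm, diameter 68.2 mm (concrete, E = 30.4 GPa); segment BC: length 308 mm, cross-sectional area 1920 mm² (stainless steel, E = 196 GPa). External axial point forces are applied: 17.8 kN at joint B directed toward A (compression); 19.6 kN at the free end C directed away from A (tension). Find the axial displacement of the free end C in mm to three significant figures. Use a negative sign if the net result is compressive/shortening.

0.0275 mm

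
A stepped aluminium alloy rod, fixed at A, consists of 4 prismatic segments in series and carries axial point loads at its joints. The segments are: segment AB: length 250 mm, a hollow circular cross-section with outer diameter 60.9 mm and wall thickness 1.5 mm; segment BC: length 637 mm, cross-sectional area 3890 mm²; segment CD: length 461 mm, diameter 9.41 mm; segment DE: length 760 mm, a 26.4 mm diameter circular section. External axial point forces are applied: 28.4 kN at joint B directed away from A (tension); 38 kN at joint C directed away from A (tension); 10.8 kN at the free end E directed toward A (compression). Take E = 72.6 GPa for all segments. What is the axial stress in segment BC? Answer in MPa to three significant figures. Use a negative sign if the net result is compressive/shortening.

6.99 MPa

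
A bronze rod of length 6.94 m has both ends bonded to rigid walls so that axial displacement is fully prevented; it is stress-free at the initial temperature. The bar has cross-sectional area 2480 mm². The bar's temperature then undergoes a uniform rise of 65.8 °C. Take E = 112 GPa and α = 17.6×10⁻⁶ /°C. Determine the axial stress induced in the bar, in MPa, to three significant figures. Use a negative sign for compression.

-130 MPa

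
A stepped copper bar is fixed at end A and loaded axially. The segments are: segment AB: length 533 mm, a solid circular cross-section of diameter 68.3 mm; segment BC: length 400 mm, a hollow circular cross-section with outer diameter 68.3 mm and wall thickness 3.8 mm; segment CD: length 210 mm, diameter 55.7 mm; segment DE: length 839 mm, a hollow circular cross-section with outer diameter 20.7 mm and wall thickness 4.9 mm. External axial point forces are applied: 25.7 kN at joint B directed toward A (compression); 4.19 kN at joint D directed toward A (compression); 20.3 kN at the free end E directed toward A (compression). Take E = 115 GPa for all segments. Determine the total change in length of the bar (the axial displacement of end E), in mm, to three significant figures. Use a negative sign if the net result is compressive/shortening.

-0.801 mm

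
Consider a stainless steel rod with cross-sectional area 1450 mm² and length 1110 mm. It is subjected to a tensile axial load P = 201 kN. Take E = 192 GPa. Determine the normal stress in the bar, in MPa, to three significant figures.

139 MPa

σ = N/A = 201000/1450 = 138.6 MPa.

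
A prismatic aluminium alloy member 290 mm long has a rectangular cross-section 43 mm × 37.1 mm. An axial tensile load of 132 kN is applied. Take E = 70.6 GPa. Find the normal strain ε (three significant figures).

A = 1595 mm².
σ = N/A = 82.74 MPa; ε = σ/E = 82.74/70600 = 1.172e-03.

0.00117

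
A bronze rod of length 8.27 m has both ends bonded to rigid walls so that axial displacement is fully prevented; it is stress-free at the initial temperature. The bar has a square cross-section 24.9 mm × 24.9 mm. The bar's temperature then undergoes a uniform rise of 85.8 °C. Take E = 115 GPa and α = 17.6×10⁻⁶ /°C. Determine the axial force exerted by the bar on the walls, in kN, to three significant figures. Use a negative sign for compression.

Free thermal expansion αLΔT = 17.6e-6 · 8270 · 85.8 = 12.49 mm.
The walls impose strain ε = −(12.49)/8270 = -1.5101e-03; σ = Eε = 115000 · -1.5101e-03 = -173.7 MPa.
Wall reaction R = σ·A = -173.7·620 = -107700 N = -107.7 kN.

-108 kN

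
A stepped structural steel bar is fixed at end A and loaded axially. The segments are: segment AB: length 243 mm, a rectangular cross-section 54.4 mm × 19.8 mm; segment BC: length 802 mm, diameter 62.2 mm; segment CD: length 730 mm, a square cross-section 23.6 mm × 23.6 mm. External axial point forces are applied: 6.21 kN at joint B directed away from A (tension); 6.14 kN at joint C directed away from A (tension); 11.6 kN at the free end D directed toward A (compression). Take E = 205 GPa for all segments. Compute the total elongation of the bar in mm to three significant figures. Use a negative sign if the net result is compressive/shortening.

-0.0804 mm

Internal axial forces (sectioning from the free end, tension +): N_CD = -11.6 kN, N_BC = -5.46 kN, N_AB = 0.75 kN.
A_AB = 1077 mm².
A_BC = 3039 mm².
A_CD = 557 mm².
δ_AB = 750·243/(1077·205000) = 0.0008254 mm
δ_BC = -5460·802/(3039·205000) = -0.00703 mm
δ_CD = -11600·730/(557·205000) = -0.07417 mm
δ = Σδ_i = -0.08037 mm.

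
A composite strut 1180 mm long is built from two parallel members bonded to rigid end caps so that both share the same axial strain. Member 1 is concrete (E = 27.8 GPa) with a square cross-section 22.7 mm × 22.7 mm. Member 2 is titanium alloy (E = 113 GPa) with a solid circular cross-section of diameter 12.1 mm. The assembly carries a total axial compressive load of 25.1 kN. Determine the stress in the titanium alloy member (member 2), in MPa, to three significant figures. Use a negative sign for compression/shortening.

A_1 = 515.3 mm².
A_2 = 115 mm².
Equal strain + equilibrium ⇒ each member carries load in proportion to AE: A₁E₁ = 14330000 N, A₂E₂ = 12990000 N, ΣAE = 27320000 N.
σ₂ = P·E₂/ΣAE = -25100·113000/27320000 = -103.8 MPa.

-104 MPa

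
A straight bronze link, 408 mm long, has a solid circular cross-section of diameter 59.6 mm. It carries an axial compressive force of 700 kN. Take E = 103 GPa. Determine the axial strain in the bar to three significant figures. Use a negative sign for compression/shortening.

-0.00244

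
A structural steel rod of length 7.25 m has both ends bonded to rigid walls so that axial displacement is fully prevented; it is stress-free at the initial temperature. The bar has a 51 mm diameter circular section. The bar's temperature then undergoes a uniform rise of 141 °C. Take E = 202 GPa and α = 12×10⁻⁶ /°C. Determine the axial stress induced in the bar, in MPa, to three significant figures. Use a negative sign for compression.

-342 MPa

Free thermal expansion αLΔT = 12e-6 · 7250 · 141 = 12.27 mm.
The walls impose strain ε = −(12.27)/7250 = -1.6920e-03; σ = Eε = 202000 · -1.6920e-03 = -341.8 MPa.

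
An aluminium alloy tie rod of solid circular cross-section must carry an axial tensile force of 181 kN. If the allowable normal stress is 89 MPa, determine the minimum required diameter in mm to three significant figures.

Required area A ≥ P/σ_allow = 181000/89 = 2034 mm².
For a solid circular section, d ≥ √(4A/π) = 50.89 mm.

50.9 mm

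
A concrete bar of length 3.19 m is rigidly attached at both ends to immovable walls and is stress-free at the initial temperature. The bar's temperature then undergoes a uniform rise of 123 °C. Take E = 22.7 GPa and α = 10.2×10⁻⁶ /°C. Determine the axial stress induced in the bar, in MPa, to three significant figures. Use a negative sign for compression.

Free thermal expansion αLΔT = 10.2e-6 · 3190 · 123 = 4.002 mm.
The walls impose strain ε = −(4.002)/3190 = -1.2546e-03; σ = Eε = 22700 · -1.2546e-03 = -28.48 MPa.

-28.5 MPa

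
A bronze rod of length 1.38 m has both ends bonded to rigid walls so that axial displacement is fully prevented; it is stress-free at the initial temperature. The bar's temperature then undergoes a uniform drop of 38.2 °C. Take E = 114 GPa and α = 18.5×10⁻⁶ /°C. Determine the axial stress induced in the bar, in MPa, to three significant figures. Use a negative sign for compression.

80.6 MPa

Free thermal expansion αLΔT = 18.5e-6 · 1380 · -38.2 = -0.9752 mm.
The walls impose strain ε = −(-0.9752)/1380 = 7.0670e-04; σ = Eε = 114000 · 7.0670e-04 = 80.56 MPa.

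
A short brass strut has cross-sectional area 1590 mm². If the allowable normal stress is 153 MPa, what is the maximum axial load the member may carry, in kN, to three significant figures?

P_max = σ_allow · A = 153 · 1590 = 243300 N = 243.3 kN.

243 kN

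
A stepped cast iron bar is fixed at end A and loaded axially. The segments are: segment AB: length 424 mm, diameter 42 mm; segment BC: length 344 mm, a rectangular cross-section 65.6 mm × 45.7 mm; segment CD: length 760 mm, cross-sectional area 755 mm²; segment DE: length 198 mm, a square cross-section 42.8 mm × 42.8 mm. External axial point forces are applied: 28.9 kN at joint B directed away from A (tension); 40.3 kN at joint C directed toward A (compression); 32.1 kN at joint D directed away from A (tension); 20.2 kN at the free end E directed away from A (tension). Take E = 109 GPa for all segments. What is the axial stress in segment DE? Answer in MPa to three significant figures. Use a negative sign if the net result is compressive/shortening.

11.0 MPa

Internal axial forces (sectioning from the free end, tension +): N_DE = 20.2 kN, N_CD = 52.3 kN, N_BC = 12 kN, N_AB = 40.9 kN.
A_DE = 1832 mm².
σ_DE = N_DE/A_DE = 20200/1832 = 11.03 MPa.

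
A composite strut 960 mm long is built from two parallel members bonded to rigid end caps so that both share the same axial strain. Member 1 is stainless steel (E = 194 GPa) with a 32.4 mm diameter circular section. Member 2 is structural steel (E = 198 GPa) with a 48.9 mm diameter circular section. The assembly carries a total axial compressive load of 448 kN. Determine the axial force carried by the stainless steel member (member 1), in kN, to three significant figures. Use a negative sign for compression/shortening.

-135 kN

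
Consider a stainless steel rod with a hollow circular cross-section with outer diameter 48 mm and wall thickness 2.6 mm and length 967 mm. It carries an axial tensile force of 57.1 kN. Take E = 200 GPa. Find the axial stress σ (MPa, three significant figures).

154 MPa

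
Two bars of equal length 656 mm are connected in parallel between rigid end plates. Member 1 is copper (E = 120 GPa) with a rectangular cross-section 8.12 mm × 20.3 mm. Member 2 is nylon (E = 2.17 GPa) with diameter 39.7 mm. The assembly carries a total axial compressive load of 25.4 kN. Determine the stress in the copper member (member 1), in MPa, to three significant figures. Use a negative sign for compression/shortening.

-136 MPa

A_1 = 164.8 mm².
A_2 = 1238 mm².
Equal strain + equilibrium ⇒ each member carries load in proportion to AE: A₁E₁ = 19780000 N, A₂E₂ = 2686000 N, ΣAE = 22470000 N.
σ₁ = P·E₁/ΣAE = -25400·120000/22470000 = -135.7 MPa.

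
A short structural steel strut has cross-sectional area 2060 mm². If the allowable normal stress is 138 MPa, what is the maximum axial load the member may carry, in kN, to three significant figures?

284 kN

P_max = σ_allow · A = 138 · 2060 = 284300 N = 284.3 kN.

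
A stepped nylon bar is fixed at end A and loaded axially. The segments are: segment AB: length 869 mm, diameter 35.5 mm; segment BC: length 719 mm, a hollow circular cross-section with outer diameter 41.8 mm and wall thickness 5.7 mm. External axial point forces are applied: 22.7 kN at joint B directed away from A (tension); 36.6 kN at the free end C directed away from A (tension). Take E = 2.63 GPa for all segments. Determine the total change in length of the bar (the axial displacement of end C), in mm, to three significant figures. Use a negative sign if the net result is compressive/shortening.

Internal axial forces (sectioning from the free end, tension +): N_BC = 36.6 kN, N_AB = 59.3 kN.
A_AB = 989.8 mm².
A_BC = 646.4 mm².
δ_AB = 59300·869/(989.8·2630) = 19.8 mm
δ_BC = 36600·719/(646.4·2630) = 15.48 mm
δ = Σδ_i = 35.27 mm.

35.3 mm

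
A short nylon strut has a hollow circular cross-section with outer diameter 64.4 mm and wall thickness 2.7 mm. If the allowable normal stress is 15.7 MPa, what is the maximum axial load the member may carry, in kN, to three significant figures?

A = 523.4 mm².
P_max = σ_allow · A = 15.7 · 523.4 = 8217 N = 8.217 kN.

8.22 kN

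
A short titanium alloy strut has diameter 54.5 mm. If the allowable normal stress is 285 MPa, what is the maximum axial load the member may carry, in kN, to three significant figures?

665 kN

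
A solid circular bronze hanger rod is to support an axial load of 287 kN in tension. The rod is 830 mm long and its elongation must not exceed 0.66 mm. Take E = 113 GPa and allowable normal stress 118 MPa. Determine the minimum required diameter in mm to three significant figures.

63.8 mm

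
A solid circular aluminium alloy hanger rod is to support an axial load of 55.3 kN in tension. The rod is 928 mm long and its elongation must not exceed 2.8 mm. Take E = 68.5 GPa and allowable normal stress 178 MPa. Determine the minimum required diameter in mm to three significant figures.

19.9 mm

Required area A ≥ P/σ_allow = 55300/178 = 310.7 mm².
For a solid circular section, d ≥ √(4A/π) = 19.89 mm.
Elongation limit: A ≥ PL/(Eδ_allow) = 55300·928/(68500·2.8) = 267.6 mm² ⇒ d ≥ 18.46 mm.
The stress limit governs.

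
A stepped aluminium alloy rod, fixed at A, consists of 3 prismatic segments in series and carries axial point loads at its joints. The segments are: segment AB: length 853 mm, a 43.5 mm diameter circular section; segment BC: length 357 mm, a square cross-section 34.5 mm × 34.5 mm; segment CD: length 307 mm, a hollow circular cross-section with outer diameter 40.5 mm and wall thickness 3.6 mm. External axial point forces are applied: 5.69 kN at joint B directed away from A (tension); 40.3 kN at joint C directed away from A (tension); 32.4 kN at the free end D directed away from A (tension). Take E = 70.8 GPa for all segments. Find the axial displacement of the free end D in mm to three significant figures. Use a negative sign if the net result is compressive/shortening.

1.28 mm

Internal axial forces (sectioning from the free end, tension +): N_CD = 32.4 kN, N_BC = 72.7 kN, N_AB = 78.39 kN.
A_AB = 1486 mm².
A_BC = 1190 mm².
A_CD = 417.3 mm².
δ_AB = 78390·853/(1486·70800) = 0.6355 mm
δ_BC = 72700·357/(1190·70800) = 0.308 mm
δ_CD = 32400·307/(417.3·70800) = 0.3366 mm
δ = Σδ_i = 1.28 mm.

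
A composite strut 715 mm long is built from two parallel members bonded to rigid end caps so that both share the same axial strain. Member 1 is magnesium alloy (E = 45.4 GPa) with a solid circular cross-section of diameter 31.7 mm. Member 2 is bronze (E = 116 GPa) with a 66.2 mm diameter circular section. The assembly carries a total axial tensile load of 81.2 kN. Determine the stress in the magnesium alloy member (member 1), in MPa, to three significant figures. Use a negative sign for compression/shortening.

8.47 MPa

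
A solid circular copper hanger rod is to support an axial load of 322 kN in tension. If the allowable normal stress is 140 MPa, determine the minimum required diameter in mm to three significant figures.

Required area A ≥ P/σ_allow = 322000/140 = 2300 mm².
For a solid circular section, d ≥ √(4A/π) = 54.12 mm.

54.1 mm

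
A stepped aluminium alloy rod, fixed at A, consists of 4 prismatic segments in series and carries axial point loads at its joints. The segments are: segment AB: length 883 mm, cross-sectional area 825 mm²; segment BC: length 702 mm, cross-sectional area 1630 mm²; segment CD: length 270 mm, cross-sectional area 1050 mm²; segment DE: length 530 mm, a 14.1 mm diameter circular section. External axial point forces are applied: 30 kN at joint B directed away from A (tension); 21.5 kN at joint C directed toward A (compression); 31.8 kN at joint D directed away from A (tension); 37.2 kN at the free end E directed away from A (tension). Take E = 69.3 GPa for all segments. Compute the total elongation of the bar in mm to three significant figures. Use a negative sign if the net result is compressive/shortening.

3.57 mm

Internal axial forces (sectioning from the free end, tension +): N_DE = 37.2 kN, N_CD = 69 kN, N_BC = 47.5 kN, N_AB = 77.5 kN.
A_DE = 156.1 mm².
δ_AB = 77500·883/(825·69300) = 1.197 mm
δ_BC = 47500·702/(1630·69300) = 0.2952 mm
δ_CD = 69000·270/(1050·69300) = 0.256 mm
δ_DE = 37200·530/(156.1·69300) = 1.822 mm
δ = Σδ_i = 3.57 mm.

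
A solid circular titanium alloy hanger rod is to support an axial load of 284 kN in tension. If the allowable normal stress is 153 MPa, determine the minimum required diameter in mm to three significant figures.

Required area A ≥ P/σ_allow = 284000/153 = 1856 mm².
For a solid circular section, d ≥ √(4A/π) = 48.61 mm.

48.6 mm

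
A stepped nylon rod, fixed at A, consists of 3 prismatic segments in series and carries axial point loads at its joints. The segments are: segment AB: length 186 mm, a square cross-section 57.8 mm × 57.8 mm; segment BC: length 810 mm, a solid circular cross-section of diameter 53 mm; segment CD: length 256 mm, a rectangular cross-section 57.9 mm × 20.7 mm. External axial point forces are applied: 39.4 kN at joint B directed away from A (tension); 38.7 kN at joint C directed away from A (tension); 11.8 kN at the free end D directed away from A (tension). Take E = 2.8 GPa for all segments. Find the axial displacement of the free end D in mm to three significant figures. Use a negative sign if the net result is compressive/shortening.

Internal axial forces (sectioning from the free end, tension +): N_CD = 11.8 kN, N_BC = 50.5 kN, N_AB = 89.9 kN.
A_AB = 3341 mm².
A_BC = 2206 mm².
A_CD = 1199 mm².
δ_AB = 89900·186/(3341·2800) = 1.788 mm
δ_BC = 50500·810/(2206·2800) = 6.622 mm
δ_CD = 11800·256/(1199·2800) = 0.9002 mm
δ = Σδ_i = 9.31 mm.

9.31 mm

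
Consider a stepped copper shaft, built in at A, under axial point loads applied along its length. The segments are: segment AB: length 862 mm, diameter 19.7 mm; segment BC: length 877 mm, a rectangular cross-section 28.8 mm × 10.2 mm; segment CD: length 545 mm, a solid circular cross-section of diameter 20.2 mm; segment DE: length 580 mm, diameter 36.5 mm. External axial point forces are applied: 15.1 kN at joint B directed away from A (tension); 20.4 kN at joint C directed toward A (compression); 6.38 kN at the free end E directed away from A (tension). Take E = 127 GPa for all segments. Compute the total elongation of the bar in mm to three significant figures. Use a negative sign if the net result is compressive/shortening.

-0.192 mm

Internal axial forces (sectioning from the free end, tension +): N_DE = 6.38 kN, N_CD = 6.38 kN, N_BC = -14.02 kN, N_AB = 1.08 kN.
A_AB = 304.8 mm².
A_BC = 293.8 mm².
A_CD = 320.5 mm².
A_DE = 1046 mm².
δ_AB = 1080·862/(304.8·127000) = 0.02405 mm
δ_BC = -14020·877/(293.8·127000) = -0.3296 mm
δ_CD = 6380·545/(320.5·127000) = 0.08543 mm
δ_DE = 6380·580/(1046·127000) = 0.02785 mm
δ = Σδ_i = -0.1922 mm.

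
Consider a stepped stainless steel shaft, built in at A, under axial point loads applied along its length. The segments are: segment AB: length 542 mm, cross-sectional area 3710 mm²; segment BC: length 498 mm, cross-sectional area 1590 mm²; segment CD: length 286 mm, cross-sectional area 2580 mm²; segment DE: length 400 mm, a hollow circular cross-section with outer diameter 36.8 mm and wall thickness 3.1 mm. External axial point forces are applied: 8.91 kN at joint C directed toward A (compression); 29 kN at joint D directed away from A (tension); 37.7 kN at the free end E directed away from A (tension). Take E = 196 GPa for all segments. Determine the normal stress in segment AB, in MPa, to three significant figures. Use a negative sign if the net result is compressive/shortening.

15.6 MPa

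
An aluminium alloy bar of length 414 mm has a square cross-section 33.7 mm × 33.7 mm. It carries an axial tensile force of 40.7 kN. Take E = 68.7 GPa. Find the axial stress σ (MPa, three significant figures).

A = 1136 mm².
σ = N/A = 40700/1136 = 35.84 MPa.

35.8 MPa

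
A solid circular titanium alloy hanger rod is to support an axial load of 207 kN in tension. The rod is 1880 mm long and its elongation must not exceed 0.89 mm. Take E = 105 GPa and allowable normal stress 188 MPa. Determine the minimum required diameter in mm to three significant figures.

72.8 mm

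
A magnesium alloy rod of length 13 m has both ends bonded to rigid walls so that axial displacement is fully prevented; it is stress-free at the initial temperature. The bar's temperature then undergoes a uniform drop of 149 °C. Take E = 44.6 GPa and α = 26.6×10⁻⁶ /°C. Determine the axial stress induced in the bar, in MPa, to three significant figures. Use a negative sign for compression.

177 MPa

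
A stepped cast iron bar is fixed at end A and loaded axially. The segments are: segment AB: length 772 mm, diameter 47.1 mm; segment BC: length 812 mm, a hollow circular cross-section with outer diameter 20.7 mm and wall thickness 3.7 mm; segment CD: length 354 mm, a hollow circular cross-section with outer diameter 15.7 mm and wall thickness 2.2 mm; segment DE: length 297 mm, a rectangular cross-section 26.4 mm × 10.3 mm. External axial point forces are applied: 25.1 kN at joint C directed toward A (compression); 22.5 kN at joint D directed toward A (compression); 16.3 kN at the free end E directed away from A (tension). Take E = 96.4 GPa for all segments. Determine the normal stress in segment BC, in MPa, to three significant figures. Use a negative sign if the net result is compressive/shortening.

Internal axial forces (sectioning from the free end, tension +): N_DE = 16.3 kN, N_CD = -6.2 kN, N_BC = -31.3 kN, N_AB = -31.3 kN.
A_BC = 197.6 mm².
σ_BC = N_BC/A_BC = -31300/197.6 = -158.4 MPa.

-158 MPa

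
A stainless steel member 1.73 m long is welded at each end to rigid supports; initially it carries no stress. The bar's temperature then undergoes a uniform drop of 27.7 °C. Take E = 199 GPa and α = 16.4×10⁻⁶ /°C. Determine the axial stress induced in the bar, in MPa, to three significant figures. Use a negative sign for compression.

90.4 MPa

Free thermal expansion αLΔT = 16.4e-6 · 1730 · -27.7 = -0.7859 mm.
The walls impose strain ε = −(-0.7859)/1730 = 4.5428e-04; σ = Eε = 199000 · 4.5428e-04 = 90.4 MPa.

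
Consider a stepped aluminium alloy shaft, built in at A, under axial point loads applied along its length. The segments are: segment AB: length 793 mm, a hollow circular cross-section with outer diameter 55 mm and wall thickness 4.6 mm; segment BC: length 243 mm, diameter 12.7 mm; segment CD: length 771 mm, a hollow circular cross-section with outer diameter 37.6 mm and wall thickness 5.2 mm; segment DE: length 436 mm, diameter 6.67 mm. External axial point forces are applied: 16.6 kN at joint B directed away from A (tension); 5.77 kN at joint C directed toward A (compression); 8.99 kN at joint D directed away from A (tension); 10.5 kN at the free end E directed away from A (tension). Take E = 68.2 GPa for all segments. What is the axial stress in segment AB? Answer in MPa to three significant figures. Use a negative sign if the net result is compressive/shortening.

Internal axial forces (sectioning from the free end, tension +): N_DE = 10.5 kN, N_CD = 19.49 kN, N_BC = 13.72 kN, N_AB = 30.32 kN.
A_AB = 728.3 mm².
σ_AB = N_AB/A_AB = 30320/728.3 = 41.63 MPa.

41.6 MPa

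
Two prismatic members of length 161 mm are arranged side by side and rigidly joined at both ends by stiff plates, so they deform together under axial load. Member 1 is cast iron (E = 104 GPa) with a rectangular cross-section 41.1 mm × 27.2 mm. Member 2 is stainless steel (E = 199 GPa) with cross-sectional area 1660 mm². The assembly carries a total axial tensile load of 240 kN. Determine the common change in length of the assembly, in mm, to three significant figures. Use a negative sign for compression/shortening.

0.0865 mm

A_1 = 1118 mm².
Equal strain + equilibrium ⇒ each member carries load in proportion to AE: A₁E₁ = 116300000 N, A₂E₂ = 330300000 N, ΣAE = 446600000 N.
δ = PL/ΣAE = 240000·161/446600000 = 0.08652 mm.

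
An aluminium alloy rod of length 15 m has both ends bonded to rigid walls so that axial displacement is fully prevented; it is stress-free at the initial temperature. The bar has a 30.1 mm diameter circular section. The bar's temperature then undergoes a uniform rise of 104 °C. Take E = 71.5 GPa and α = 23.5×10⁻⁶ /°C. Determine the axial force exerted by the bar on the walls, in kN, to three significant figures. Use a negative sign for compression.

-124 kN

Free thermal expansion αLΔT = 23.5e-6 · 15000 · 104 = 36.66 mm.
The walls impose strain ε = −(36.66)/15000 = -2.4440e-03; σ = Eε = 71500 · -2.4440e-03 = -174.7 MPa.
Wall reaction R = σ·A = -174.7·711.6 = -124300 N = -124.3 kN.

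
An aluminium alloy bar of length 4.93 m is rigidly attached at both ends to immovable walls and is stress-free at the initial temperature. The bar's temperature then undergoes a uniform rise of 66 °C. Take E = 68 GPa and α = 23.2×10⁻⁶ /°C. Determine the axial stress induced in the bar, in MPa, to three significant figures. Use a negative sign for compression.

-104 MPa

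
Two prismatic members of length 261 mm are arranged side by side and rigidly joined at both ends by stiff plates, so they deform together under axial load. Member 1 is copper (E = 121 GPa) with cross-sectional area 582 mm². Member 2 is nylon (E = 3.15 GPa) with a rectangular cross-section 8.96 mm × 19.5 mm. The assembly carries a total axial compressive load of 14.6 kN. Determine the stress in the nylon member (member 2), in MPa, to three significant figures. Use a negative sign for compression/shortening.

A_2 = 174.7 mm².
Equal strain + equilibrium ⇒ each member carries load in proportion to AE: A₁E₁ = 70420000 N, A₂E₂ = 550400 N, ΣAE = 70970000 N.
σ₂ = P·E₂/ΣAE = -14600·3150/70970000 = -0.648 MPa.

-0.648 MPa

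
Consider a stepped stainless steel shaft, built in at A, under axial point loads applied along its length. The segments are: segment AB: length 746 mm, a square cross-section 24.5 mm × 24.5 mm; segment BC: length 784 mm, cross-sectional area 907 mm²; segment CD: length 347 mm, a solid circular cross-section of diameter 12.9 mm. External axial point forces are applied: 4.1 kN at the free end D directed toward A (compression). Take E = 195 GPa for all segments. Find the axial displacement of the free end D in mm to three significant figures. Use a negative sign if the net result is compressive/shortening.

Internal axial forces (sectioning from the free end, tension +): N_CD = -4.1 kN, N_BC = -4.1 kN, N_AB = -4.1 kN.
A_AB = 600.2 mm².
A_CD = 130.7 mm².
δ_AB = -4100·746/(600.2·195000) = -0.02613 mm
δ_BC = -4100·784/(907·195000) = -0.01817 mm
δ_CD = -4100·347/(130.7·195000) = -0.05582 mm
δ = Σδ_i = -0.1001 mm.

-0.100 mm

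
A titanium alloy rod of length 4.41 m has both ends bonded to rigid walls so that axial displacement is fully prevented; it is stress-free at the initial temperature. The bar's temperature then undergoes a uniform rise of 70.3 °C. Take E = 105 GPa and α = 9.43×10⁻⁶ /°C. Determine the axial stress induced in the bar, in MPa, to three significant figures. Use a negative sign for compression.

-69.6 MPa

Free thermal expansion αLΔT = 9.43e-6 · 4410 · 70.3 = 2.924 mm.
The walls impose strain ε = −(2.924)/4410 = -6.6293e-04; σ = Eε = 105000 · -6.6293e-04 = -69.61 MPa.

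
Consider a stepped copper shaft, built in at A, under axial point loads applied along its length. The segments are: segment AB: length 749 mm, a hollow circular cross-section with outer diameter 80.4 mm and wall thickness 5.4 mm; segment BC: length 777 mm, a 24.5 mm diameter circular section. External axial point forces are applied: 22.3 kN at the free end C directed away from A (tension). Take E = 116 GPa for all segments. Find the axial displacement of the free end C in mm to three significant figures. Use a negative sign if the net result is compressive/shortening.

Internal axial forces (sectioning from the free end, tension +): N_BC = 22.3 kN, N_AB = 22.3 kN.
A_AB = 1272 mm².
A_BC = 471.4 mm².
δ_AB = 22300·749/(1272·116000) = 0.1132 mm
δ_BC = 22300·777/(471.4·116000) = 0.3168 mm
δ = Σδ_i = 0.43 mm.

0.430 mm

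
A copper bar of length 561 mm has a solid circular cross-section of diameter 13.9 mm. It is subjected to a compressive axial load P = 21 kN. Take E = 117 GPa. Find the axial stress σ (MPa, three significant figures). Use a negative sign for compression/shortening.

-138 MPa

A = 151.7 mm².
σ = N/A = -21000/151.7 = -138.4 MPa.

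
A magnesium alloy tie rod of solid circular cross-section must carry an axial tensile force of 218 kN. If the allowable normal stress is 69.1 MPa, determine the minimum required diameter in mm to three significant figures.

63.4 mm

Required area A ≥ P/σ_allow = 218000/69.1 = 3155 mm².
For a solid circular section, d ≥ √(4A/π) = 63.38 mm.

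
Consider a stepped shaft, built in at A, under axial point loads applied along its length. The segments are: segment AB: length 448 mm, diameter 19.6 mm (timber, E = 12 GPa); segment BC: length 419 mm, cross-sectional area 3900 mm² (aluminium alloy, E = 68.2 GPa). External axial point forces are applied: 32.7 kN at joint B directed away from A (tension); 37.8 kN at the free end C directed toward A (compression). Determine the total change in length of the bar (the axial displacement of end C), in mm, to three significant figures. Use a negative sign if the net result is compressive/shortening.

Internal axial forces (sectioning from the free end, tension +): N_BC = -37.8 kN, N_AB = -5.1 kN.
A_AB = 301.7 mm².
δ_AB = -5100·448/(301.7·12000) = -0.6311 mm
δ_BC = -37800·419/(3900·68200) = -0.05955 mm
δ = Σδ_i = -0.6906 mm.

-0.691 mm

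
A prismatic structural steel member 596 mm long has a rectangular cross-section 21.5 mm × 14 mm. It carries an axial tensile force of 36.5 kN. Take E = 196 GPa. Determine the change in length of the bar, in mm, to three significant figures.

0.369 mm

A = 301 mm².
δ_mech = NL/(AE) = 36500·596/(301·196000) = 0.3687 mm.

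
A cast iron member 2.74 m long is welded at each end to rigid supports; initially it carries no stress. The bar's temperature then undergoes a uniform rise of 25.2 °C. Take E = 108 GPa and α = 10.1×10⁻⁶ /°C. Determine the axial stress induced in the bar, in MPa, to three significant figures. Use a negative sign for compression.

Free thermal expansion αLΔT = 10.1e-6 · 2740 · 25.2 = 0.6974 mm.
The walls impose strain ε = −(0.6974)/2740 = -2.5452e-04; σ = Eε = 108000 · -2.5452e-04 = -27.49 MPa.

-27.5 MPa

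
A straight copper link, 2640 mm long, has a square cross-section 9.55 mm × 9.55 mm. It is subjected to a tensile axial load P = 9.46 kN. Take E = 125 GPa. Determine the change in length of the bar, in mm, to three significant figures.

2.19 mm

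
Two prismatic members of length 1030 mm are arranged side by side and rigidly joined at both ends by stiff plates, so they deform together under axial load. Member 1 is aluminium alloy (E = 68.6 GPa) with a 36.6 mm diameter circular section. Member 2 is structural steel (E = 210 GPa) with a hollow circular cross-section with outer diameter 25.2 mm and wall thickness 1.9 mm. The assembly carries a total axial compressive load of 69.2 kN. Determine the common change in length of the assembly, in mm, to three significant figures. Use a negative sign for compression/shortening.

-0.703 mm

A_1 = 1052 mm².
A_2 = 139.1 mm².
Equal strain + equilibrium ⇒ each member carries load in proportion to AE: A₁E₁ = 72170000 N, A₂E₂ = 29210000 N, ΣAE = 101400000 N.
δ = PL/ΣAE = -69200·1030/101400000 = -0.7031 mm.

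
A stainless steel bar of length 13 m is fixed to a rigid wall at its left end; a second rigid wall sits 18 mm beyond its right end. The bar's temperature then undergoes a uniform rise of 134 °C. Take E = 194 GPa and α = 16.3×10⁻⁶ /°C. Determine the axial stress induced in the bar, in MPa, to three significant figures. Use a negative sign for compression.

Free thermal expansion αLΔT = 16.3e-6 · 13000 · 134 = 28.39 mm.
The walls engage after the gap closes; constrained expansion = 28.39 − 18 = 10.39 mm.
The walls impose strain ε = −(10.39)/13000 = -7.9958e-04; σ = Eε = 194000 · -7.9958e-04 = -155.1 MPa.

-155 MPa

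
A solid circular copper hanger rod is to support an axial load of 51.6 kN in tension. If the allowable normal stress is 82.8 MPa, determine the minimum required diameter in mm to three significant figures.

Required area A ≥ P/σ_allow = 51600/82.8 = 623.2 mm².
For a solid circular section, d ≥ √(4A/π) = 28.17 mm.

28.2 mm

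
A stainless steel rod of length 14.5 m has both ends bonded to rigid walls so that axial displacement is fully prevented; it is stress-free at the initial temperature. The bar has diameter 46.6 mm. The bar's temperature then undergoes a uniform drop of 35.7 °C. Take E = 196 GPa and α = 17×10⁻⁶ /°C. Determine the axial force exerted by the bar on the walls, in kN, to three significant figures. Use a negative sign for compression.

Free thermal expansion αLΔT = 17e-6 · 14500 · -35.7 = -8.8 mm.
The walls impose strain ε = −(-8.8)/14500 = 6.0690e-04; σ = Eε = 196000 · 6.0690e-04 = 119 MPa.
Wall reaction R = σ·A = 119·1706 = 202900 N = 202.9 kN.

203 kN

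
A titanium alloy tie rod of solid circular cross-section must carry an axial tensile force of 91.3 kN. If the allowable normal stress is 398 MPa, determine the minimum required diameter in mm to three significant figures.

17.1 mm

Required area A ≥ P/σ_allow = 91300/398 = 229.4 mm².
For a solid circular section, d ≥ √(4A/π) = 17.09 mm.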